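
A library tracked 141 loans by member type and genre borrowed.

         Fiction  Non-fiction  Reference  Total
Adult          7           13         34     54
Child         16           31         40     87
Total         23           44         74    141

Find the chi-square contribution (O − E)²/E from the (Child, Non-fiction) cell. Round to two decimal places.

Row total (Child) = 87; column total (Non-fiction) = 44; N = 141.
Expected count E = 87 × 44 / 141 = 27.149.
Contribution = (O − E)²/E = (31 − 27.149)² / 27.149 = 0.55.

0.55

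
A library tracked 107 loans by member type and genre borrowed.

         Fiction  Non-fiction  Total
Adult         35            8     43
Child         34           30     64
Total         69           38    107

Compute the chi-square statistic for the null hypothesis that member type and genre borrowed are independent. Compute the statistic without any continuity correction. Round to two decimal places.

8.98

Grand total N = 107.
Expected counts (row total × column total / N):
  Adult, Fiction: 43×69/107 = 27.729
  Adult, Non-fiction: 43×38/107 = 15.271
  Child, Fiction: 64×69/107 = 41.271
  Child, Non-fiction: 64×38/107 = 22.729
Contributions (O − E)²/E:
  (35 − 27.729)²/27.729 = 1.9066
  (8 − 15.271)²/15.271 = 3.4620
  (34 − 41.271)²/41.271 = 1.2810
  (30 − 22.729)²/22.729 = 2.3260
χ² = 1.9066 + 3.4620 + 1.2810 + 2.3260 = 8.98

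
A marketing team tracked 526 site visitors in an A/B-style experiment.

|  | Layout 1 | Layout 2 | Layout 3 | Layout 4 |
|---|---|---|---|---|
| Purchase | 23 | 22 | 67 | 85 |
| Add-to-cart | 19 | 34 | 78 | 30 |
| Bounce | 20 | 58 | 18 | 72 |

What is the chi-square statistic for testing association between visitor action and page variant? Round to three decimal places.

80.242

Row totals: 197, 161, 168. Column totals: 62, 114, 163, 187. Grand total N = 526.
Expected counts (row total × column total / N):
  Purchase, Layout 1: 197×62/526 = 23.2205
  Purchase, Layout 2: 197×114/526 = 42.6958
  Purchase, Layout 3: 197×163/526 = 61.0475
  Purchase, Layout 4: 197×187/526 = 70.0361
  Add-to-cart, Layout 1: 161×62/526 = 18.9772
  Add-to-cart, Layout 2: 161×114/526 = 34.8935
  Add-to-cart, Layout 3: 161×163/526 = 49.8916
  Add-to-cart, Layout 4: 161×187/526 = 57.2376
  Bounce, Layout 1: 168×62/526 = 19.8023
  Bounce, Layout 2: 168×114/526 = 36.4106
  Bounce, Layout 3: 168×163/526 = 52.0608
  Bounce, Layout 4: 168×187/526 = 59.7262
Contributions (O − E)²/E:
  (23 − 23.2205)²/23.2205 = 0.0021
  (22 − 42.6958)²/42.6958 = 10.0318
  (67 − 61.0475)²/61.0475 = 0.5804
  (85 − 70.0361)²/70.0361 = 3.1972
  (19 − 18.9772)²/18.9772 = 0.0000
  (34 − 34.8935)²/34.8935 = 0.0229
  (78 − 49.8916)²/49.8916 = 15.8360
  (30 − 57.2376)²/57.2376 = 12.9615
  (20 − 19.8023)²/19.8023 = 0.0020
  (58 − 36.4106)²/36.4106 = 12.8013
  (18 − 52.0608)²/52.0608 = 22.2843
  (72 − 59.7262)²/59.7262 = 2.5223
χ² = 0.0021 + 10.0318 + 0.5804 + 3.1972 + 0.0000 + 0.0229 + 15.8360 + 12.9615 + 0.0020 + 12.8013 + 22.2843 + 2.5223 = 80.242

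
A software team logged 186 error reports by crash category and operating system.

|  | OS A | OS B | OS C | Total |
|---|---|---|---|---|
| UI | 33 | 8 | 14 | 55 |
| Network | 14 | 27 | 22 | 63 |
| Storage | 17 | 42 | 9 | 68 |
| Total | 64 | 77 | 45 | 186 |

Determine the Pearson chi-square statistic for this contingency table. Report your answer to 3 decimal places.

37.770

Grand total N = 186.
Expected counts (row total × column total / N):
  UI, OS A: 55×64/186 = 18.92473
  UI, OS B: 55×77/186 = 22.76882
  UI, OS C: 55×45/186 = 13.30645
  Network, OS A: 63×64/186 = 21.67742
  Network, OS B: 63×77/186 = 26.08065
  Network, OS C: 63×45/186 = 15.24194
  Storage, OS A: 68×64/186 = 23.39785
  Storage, OS B: 68×77/186 = 28.15054
  Storage, OS C: 68×45/186 = 16.45161
Contributions (O − E)²/E:
  (33 − 18.92473)²/18.92473 = 10.4685
  (8 − 22.76882)²/22.76882 = 9.5797
  (14 − 13.30645)²/13.30645 = 0.0361
  (14 − 21.67742)²/21.67742 = 2.7191
  (27 − 26.08065)²/26.08065 = 0.0324
  (22 − 15.24194)²/15.24194 = 2.9964
  (17 − 23.39785)²/23.39785 = 1.7494
  (42 − 28.15054)²/28.15054 = 6.8136
  (9 − 16.45161)²/16.45161 = 3.3751
χ² = 10.4685 + 9.5797 + 0.0361 + 2.7191 + 0.0324 + 2.9964 + 1.7494 + 6.8136 + 3.3751 = 37.770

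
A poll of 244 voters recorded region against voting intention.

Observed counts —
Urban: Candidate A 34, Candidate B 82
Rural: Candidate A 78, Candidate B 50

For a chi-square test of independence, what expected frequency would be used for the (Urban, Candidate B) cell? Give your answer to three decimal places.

Row total (Urban) = 116; column total (Candidate B) = 132; grand total N = 244.
Expected count = (row total × column total) / N = 116 × 132 / 244 = 62.754.

62.754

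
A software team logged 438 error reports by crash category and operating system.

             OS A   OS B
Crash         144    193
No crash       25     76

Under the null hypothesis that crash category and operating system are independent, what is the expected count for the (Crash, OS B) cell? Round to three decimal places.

206.970

Row total (Crash) = 337; column total (OS B) = 269; grand total N = 438.
Expected count = (row total × column total) / N = 337 × 269 / 438 = 206.970.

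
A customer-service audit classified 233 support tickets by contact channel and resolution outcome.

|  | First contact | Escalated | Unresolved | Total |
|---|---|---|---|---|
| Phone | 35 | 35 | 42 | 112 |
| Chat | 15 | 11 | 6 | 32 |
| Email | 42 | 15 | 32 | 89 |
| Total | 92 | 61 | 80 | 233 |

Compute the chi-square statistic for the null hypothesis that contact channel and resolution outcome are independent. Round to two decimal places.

Grand total N = 233.
Expected counts (row total × column total / N):
  Phone, First contact: 112×92/233 = 44.223
  Phone, Escalated: 112×61/233 = 29.322
  Phone, Unresolved: 112×80/233 = 38.455
  Chat, First contact: 32×92/233 = 12.635
  Chat, Escalated: 32×61/233 = 8.378
  Chat, Unresolved: 32×80/233 = 10.987
  Email, First contact: 89×92/233 = 35.142
  Email, Escalated: 89×61/233 = 23.300
  Email, Unresolved: 89×80/233 = 30.558
Contributions (O − E)²/E:
  (35 − 44.223)²/44.223 = 1.9235
  (35 − 29.322)²/29.322 = 1.0995
  (42 − 38.455)²/38.455 = 0.3268
  (15 − 12.635)²/12.635 = 0.4427
  (11 − 8.378)²/8.378 = 0.8206
  (6 − 10.987)²/10.987 = 2.2636
  (42 − 35.142)²/35.142 = 1.3383
  (15 − 23.300)²/23.300 = 2.9567
  (32 − 30.558)²/30.558 = 0.0680
χ² = 1.9235 + 1.0995 + 0.3268 + 0.4427 + 0.8206 + 2.2636 + 1.3383 + 2.9567 + 0.0680 = 11.24

11.24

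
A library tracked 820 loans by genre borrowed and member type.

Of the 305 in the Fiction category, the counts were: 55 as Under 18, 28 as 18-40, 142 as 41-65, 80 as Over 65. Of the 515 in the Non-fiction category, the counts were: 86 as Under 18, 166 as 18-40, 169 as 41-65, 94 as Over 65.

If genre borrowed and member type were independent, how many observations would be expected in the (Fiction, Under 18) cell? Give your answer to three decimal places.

52.445

Row total (Fiction) = 305; column total (Under 18) = 141; grand total N = 820.
Expected count = (row total × column total) / N = 305 × 141 / 820 = 52.445.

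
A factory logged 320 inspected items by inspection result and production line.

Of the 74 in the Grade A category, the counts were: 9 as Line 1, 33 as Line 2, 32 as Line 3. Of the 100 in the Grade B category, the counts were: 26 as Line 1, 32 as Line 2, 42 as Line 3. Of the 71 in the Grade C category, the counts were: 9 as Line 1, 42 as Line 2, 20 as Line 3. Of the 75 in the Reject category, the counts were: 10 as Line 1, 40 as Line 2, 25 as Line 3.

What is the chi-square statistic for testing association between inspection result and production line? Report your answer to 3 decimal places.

Row totals: 74, 100, 71, 75. Column totals: 54, 147, 119. Grand total N = 320.
Expected counts (row total × column total / N):
  Grade A, Line 1: 74×54/320 = 12.4875
  Grade A, Line 2: 74×147/320 = 33.9937
  Grade A, Line 3: 74×119/320 = 27.5188
  Grade B, Line 1: 100×54/320 = 16.8750
  Grade B, Line 2: 100×147/320 = 45.9375
  Grade B, Line 3: 100×119/320 = 37.1875
  Grade C, Line 1: 71×54/320 = 11.9812
  Grade C, Line 2: 71×147/320 = 32.6156
  Grade C, Line 3: 71×119/320 = 26.4031
  Reject, Line 1: 75×54/320 = 12.6562
  Reject, Line 2: 75×147/320 = 34.4531
  Reject, Line 3: 75×119/320 = 27.8906
Contributions (O − E)²/E:
  (9 − 12.4875)²/12.4875 = 0.9740
  (33 − 33.9937)²/33.9937 = 0.0290
  (32 − 27.5188)²/27.5188 = 0.7297
  (26 − 16.8750)²/16.8750 = 4.9343
  (32 − 45.9375)²/45.9375 = 4.2287
  (42 − 37.1875)²/37.1875 = 0.6228
  (9 − 11.9812)²/11.9812 = 0.7418
  (42 − 32.6156)²/32.6156 = 2.7001
  (20 − 26.4031)²/26.4031 = 1.5528
  (10 − 12.6562)²/12.6562 = 0.5575
  (40 − 34.4531)²/34.4531 = 0.8930
  (25 − 27.8906)²/27.8906 = 0.2996
χ² = 0.9740 + 0.0290 + 0.7297 + 4.9343 + 4.2287 + 0.6228 + 0.7418 + 2.7001 + 1.5528 + 0.5575 + 0.8930 + 0.2996 = 18.263

18.263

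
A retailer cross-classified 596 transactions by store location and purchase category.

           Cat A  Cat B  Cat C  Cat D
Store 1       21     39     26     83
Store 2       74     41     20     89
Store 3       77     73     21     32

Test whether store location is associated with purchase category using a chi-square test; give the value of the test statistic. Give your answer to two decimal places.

73.44

Row totals: 169, 224, 203. Column totals: 172, 153, 67, 204. Grand total N = 596.
Expected counts (row total × column total / N):
  Store 1, Cat A: 169×172/596 = 48.772
  Store 1, Cat B: 169×153/596 = 43.384
  Store 1, Cat C: 169×67/596 = 18.998
  Store 1, Cat D: 169×204/596 = 57.846
  Store 2, Cat A: 224×172/596 = 64.644
  Store 2, Cat B: 224×153/596 = 57.503
  Store 2, Cat C: 224×67/596 = 25.181
  Store 2, Cat D: 224×204/596 = 76.671
  Store 3, Cat A: 203×172/596 = 58.584
  Store 3, Cat B: 203×153/596 = 52.112
  Store 3, Cat C: 203×67/596 = 22.820
  Store 3, Cat D: 203×204/596 = 69.483
Contributions (O − E)²/E:
  (21 − 48.772)²/48.772 = 15.8141
  (39 − 43.384)²/43.384 = 0.4430
  (26 − 18.998)²/18.998 = 2.5807
  (83 − 57.846)²/57.846 = 10.9381
  (74 − 64.644)²/64.644 = 1.3541
  (41 − 57.503)²/57.503 = 4.7363
  (20 − 25.181)²/25.181 = 1.0660
  (89 − 76.671)²/76.671 = 1.9826
  (77 − 58.584)²/58.584 = 5.7891
  (73 − 52.112)²/52.112 = 8.3725
  (21 − 22.820)²/22.820 = 0.1452
  (32 − 69.483)²/69.483 = 20.2204
χ² = 15.8141 + 0.4430 + 2.5807 + 10.9381 + 1.3541 + 4.7363 + 1.0660 + 1.9826 + 5.7891 + 8.3725 + 0.1452 + 20.2204 = 73.44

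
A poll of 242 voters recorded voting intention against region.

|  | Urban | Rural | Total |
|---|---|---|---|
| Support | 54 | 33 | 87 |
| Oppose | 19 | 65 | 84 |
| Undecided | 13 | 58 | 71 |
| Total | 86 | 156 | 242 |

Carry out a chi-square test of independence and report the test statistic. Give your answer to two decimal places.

Grand total N = 242.
Expected counts (row total × column total / N):
  Support, Urban: 87×86/242 = 30.917
  Support, Rural: 87×156/242 = 56.083
  Oppose, Urban: 84×86/242 = 29.851
  Oppose, Rural: 84×156/242 = 54.149
  Undecided, Urban: 71×86/242 = 25.231
  Undecided, Rural: 71×156/242 = 45.769
Contributions (O − E)²/E:
  (54 − 30.917)²/30.917 = 17.2340
  (33 − 56.083)²/56.083 = 9.5006
  (19 − 29.851)²/29.851 = 3.9444
  (65 − 54.149)²/54.149 = 2.1744
  (13 − 25.231)²/25.231 = 5.9291
  (58 − 45.769)²/45.769 = 3.2685
χ² = 17.2340 + 9.5006 + 3.9444 + 2.1744 + 5.9291 + 3.2685 = 42.05

42.05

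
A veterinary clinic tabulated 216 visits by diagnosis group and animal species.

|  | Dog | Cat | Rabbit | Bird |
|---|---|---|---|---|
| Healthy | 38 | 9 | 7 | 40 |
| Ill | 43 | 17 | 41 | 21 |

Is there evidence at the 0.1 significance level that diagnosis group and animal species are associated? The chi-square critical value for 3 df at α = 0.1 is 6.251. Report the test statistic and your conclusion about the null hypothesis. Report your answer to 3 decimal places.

Row totals: 94, 122. Column totals: 81, 26, 48, 61. Grand total N = 216.
Expected counts (row total × column total / N):
  Healthy, Dog: 94×81/216 = 35.2500
  Healthy, Cat: 94×26/216 = 11.3148
  Healthy, Rabbit: 94×48/216 = 20.8889
  Healthy, Bird: 94×61/216 = 26.5463
  Ill, Dog: 122×81/216 = 45.7500
  Ill, Cat: 122×26/216 = 14.6852
  Ill, Rabbit: 122×48/216 = 27.1111
  Ill, Bird: 122×61/216 = 34.4537
Contributions (O − E)²/E:
  (38 − 35.2500)²/35.2500 = 0.2145
  (9 − 11.3148)²/11.3148 = 0.4736
  (7 − 20.8889)²/20.8889 = 9.2346
  (40 − 26.5463)²/26.5463 = 6.8184
  (43 − 45.7500)²/45.7500 = 0.1653
  (17 − 14.6852)²/14.6852 = 0.3649
  (41 − 27.1111)²/27.1111 = 7.1152
  (21 − 34.4537)²/34.4537 = 5.2535
χ² = 0.2145 + 0.4736 + 9.2346 + 6.8184 + 0.1653 + 0.3649 + 7.1152 + 5.2535 = 29.640
df = (2−1)(4−1) = 3. Since 29.640 > 6.251, reject the null hypothesis of independence at α = 0.1.

29.640; reject H₀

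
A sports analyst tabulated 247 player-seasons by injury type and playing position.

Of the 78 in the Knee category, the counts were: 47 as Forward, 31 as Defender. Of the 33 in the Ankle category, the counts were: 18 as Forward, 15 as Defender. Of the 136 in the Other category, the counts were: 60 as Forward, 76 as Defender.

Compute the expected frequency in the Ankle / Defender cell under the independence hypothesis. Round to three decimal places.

16.300

Row total (Ankle) = 33; column total (Defender) = 122; grand total N = 247.
Expected count = (row total × column total) / N = 33 × 122 / 247 = 16.300.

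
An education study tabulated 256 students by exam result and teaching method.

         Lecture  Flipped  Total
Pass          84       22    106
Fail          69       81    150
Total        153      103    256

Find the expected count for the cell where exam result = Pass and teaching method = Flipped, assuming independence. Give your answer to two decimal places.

42.65

Row total (Pass) = 106; column total (Flipped) = 103; grand total N = 256.
Expected count = (row total × column total) / N = 106 × 103 / 256 = 42.65.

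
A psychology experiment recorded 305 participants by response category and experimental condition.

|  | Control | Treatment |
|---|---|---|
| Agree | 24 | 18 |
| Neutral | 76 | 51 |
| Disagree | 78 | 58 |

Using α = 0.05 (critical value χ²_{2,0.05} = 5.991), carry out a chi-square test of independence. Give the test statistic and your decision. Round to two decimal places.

Row totals: 42, 127, 136. Column totals: 178, 127. Grand total N = 305.
Expected counts (row total × column total / N):
  Agree, Control: 42×178/305 = 24.511
  Agree, Treatment: 42×127/305 = 17.489
  Neutral, Control: 127×178/305 = 74.118
  Neutral, Treatment: 127×127/305 = 52.882
  Disagree, Control: 136×178/305 = 79.370
  Disagree, Treatment: 136×127/305 = 56.630
Contributions (O − E)²/E:
  (24 − 24.511)²/24.511 = 0.0107
  (18 − 17.489)²/17.489 = 0.0149
  (76 − 74.118)²/74.118 = 0.0478
  (51 − 52.882)²/52.882 = 0.0670
  (78 − 79.370)²/79.370 = 0.0236
  (58 − 56.630)²/56.630 = 0.0331
χ² = 0.0107 + 0.0149 + 0.0478 + 0.0670 + 0.0236 + 0.0331 = 0.20
df = (3−1)(2−1) = 2. Since 0.20 < 5.991, fail to reject the null hypothesis of independence at α = 0.05.

0.20; fail to reject H₀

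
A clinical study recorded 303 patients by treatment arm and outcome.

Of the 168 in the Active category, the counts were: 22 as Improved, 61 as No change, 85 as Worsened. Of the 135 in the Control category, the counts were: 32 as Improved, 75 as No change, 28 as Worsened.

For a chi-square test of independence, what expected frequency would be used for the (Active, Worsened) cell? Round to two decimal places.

Row total (Active) = 168; column total (Worsened) = 113; grand total N = 303.
Expected count = (row total × column total) / N = 168 × 113 / 303 = 62.65.

62.65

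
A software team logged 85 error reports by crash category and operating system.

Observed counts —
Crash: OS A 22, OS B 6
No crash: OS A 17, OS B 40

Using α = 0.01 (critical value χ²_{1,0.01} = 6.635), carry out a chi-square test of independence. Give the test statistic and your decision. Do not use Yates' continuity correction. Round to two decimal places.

Row totals: 28, 57. Column totals: 39, 46. Grand total N = 85.
Expected counts (row total × column total / N):
  Crash, OS A: 28×39/85 = 12.847
  Crash, OS B: 28×46/85 = 15.153
  No crash, OS A: 57×39/85 = 26.153
  No crash, OS B: 57×46/85 = 30.847
Contributions (O − E)²/E:
  (22 − 12.847)²/12.847 = 6.5212
  (6 − 15.153)²/15.153 = 5.5288
  (17 − 26.153)²/26.153 = 3.2034
  (40 − 30.847)²/30.847 = 2.7159
χ² = 6.5212 + 5.5288 + 3.2034 + 2.7159 = 17.97
df = (2−1)(2−1) = 1. Since 17.97 > 6.635, reject the null hypothesis of independence at α = 0.01.

17.97; reject H₀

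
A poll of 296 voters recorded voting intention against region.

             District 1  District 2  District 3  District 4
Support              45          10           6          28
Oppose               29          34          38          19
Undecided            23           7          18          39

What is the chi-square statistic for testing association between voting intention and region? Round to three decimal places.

Row totals: 89, 120, 87. Column totals: 97, 51, 62, 86. Grand total N = 296.
Expected counts (row total × column total / N):
  Support, District 1: 89×97/296 = 29.1655
  Support, District 2: 89×51/296 = 15.3345
  Support, District 3: 89×62/296 = 18.6419
  Support, District 4: 89×86/296 = 25.8581
  Oppose, District 1: 120×97/296 = 39.3243
  Oppose, District 2: 120×51/296 = 20.6757
  Oppose, District 3: 120×62/296 = 25.1351
  Oppose, District 4: 120×86/296 = 34.8649
  Undecided, District 1: 87×97/296 = 28.5101
  Undecided, District 2: 87×51/296 = 14.9899
  Undecided, District 3: 87×62/296 = 18.2230
  Undecided, District 4: 87×86/296 = 25.2770
Contributions (O − E)²/E:
  (45 − 29.1655)²/29.1655 = 8.5968
  (10 − 15.3345)²/15.3345 = 1.8557
  (6 − 18.6419)²/18.6419 = 8.5730
  (28 − 25.8581)²/25.8581 = 0.1774
  (29 − 39.3243)²/39.3243 = 2.7106
  (34 − 20.6757)²/20.6757 = 8.5867
  (38 − 25.1351)²/25.1351 = 6.5846
  (19 − 34.8649)²/34.8649 = 7.2192
  (23 − 28.5101)²/28.5101 = 1.0649
  (7 − 14.9899)²/14.9899 = 4.2588
  (18 − 18.2230)²/18.2230 = 0.0027
  (39 − 25.2770)²/25.2770 = 7.4503
χ² = 8.5968 + 1.8557 + 8.5730 + 0.1774 + 2.7106 + 8.5867 + 6.5846 + 7.2192 + 1.0649 + 4.2588 + 0.0027 + 7.4503 = 57.081

57.081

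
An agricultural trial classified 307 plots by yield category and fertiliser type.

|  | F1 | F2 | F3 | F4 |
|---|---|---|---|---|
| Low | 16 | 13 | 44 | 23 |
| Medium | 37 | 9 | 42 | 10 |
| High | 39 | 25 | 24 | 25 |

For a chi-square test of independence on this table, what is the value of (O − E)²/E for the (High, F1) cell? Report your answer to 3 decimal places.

0.779

Row total (High) = 113; column total (F1) = 92; N = 307.
Expected count E = 113 × 92 / 307 = 33.86319.
Contribution = (O − E)²/E = (39 − 33.86319)² / 33.86319 = 0.779.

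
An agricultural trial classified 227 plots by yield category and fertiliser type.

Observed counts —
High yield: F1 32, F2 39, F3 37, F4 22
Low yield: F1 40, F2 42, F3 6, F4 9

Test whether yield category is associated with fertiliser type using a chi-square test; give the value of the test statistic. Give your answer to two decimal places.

Row totals: 130, 97. Column totals: 72, 81, 43, 31. Grand total N = 227.
Expected counts (row total × column total / N):
  High yield, F1: 130×72/227 = 41.233
  High yield, F2: 130×81/227 = 46.388
  High yield, F3: 130×43/227 = 24.626
  High yield, F4: 130×31/227 = 17.753
  Low yield, F1: 97×72/227 = 30.767
  Low yield, F2: 97×81/227 = 34.612
  Low yield, F3: 97×43/227 = 18.374
  Low yield, F4: 97×31/227 = 13.247
Contributions (O − E)²/E:
  (32 − 41.233)²/41.233 = 2.0675
  (39 − 46.388)²/46.388 = 1.1767
  (37 − 24.626)²/24.626 = 6.2177
  (22 − 17.753)²/17.753 = 1.0160
  (40 − 30.767)²/30.767 = 2.7708
  (42 − 34.612)²/34.612 = 1.5770
  (6 − 18.374)²/18.374 = 8.3333
  (9 − 13.247)²/13.247 = 1.3616
χ² = 2.0675 + 1.1767 + 6.2177 + 1.0160 + 2.7708 + 1.5770 + 8.3333 + 1.3616 = 24.52

24.52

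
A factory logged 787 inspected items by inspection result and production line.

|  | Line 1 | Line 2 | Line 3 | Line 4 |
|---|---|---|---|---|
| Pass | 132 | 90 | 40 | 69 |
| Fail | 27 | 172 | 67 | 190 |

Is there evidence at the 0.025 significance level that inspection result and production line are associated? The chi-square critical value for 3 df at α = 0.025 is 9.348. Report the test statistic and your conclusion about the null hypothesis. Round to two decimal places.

142.08; reject H₀

Row totals: 331, 456. Column totals: 159, 262, 107, 259. Grand total N = 787.
Expected counts (row total × column total / N):
  Pass, Line 1: 331×159/787 = 66.873
  Pass, Line 2: 331×262/787 = 110.193
  Pass, Line 3: 331×107/787 = 45.003
  Pass, Line 4: 331×259/787 = 108.931
  Fail, Line 1: 456×159/787 = 92.127
  Fail, Line 2: 456×262/787 = 151.807
  Fail, Line 3: 456×107/787 = 61.997
  Fail, Line 4: 456×259/787 = 150.069
Contributions (O − E)²/E:
  (132 − 66.873)²/66.873 = 63.4266
  (90 − 110.193)²/110.193 = 3.7004
  (40 − 45.003)²/45.003 = 0.5562
  (69 − 108.931)²/108.931 = 14.6376
  (27 − 92.127)²/92.127 = 46.0400
  (172 − 151.807)²/151.807 = 2.6860
  (67 − 61.997)²/61.997 = 0.4037
  (190 − 150.069)²/150.069 = 10.6250
χ² = 63.4266 + 3.7004 + 0.5562 + 14.6376 + 46.0400 + 2.6860 + 0.4037 + 10.6250 = 142.08
df = (2−1)(4−1) = 3. Since 142.08 > 9.348, reject the null hypothesis of independence at α = 0.025.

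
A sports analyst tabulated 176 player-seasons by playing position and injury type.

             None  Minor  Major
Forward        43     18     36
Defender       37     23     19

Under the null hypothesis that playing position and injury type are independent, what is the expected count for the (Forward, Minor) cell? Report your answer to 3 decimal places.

22.597

Row total (Forward) = 97; column total (Minor) = 41; grand total N = 176.
Expected count = (row total × column total) / N = 97 × 41 / 176 = 22.597.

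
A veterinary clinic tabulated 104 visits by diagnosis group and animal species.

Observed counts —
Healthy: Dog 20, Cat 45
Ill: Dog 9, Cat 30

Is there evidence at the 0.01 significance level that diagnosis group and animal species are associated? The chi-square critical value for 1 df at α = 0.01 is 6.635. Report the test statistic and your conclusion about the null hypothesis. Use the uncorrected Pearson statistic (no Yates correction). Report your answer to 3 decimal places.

0.717; fail to reject H₀

Row totals: 65, 39. Column totals: 29, 75. Grand total N = 104.
Expected counts (row total × column total / N):
  Healthy, Dog: 65×29/104 = 18.1250
  Healthy, Cat: 65×75/104 = 46.8750
  Ill, Dog: 39×29/104 = 10.8750
  Ill, Cat: 39×75/104 = 28.1250
Contributions (O − E)²/E:
  (20 − 18.1250)²/18.1250 = 0.1940
  (45 − 46.8750)²/46.8750 = 0.0750
  (9 − 10.8750)²/10.8750 = 0.3233
  (30 − 28.1250)²/28.1250 = 0.1250
χ² = 0.1940 + 0.0750 + 0.3233 + 0.1250 = 0.717
df = (2−1)(2−1) = 1. Since 0.717 < 6.635, fail to reject the null hypothesis of independence at α = 0.01.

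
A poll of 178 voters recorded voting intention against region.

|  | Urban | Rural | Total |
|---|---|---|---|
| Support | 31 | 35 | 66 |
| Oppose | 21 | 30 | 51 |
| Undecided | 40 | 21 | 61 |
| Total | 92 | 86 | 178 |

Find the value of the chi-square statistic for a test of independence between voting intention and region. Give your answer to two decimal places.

7.56

Grand total N = 178.
Expected counts (row total × column total / N):
  Support, Urban: 66×92/178 = 34.112
  Support, Rural: 66×86/178 = 31.888
  Oppose, Urban: 51×92/178 = 26.360
  Oppose, Rural: 51×86/178 = 24.640
  Undecided, Urban: 61×92/178 = 31.528
  Undecided, Rural: 61×86/178 = 29.472
Contributions (O − E)²/E:
  (31 − 34.112)²/34.112 = 0.2839
  (35 − 31.888)²/31.888 = 0.3037
  (21 − 26.360)²/26.360 = 1.0899
  (30 − 24.640)²/24.640 = 1.1660
  (40 − 31.528)²/31.528 = 2.2765
  (21 − 29.472)²/29.472 = 2.4354
χ² = 0.2839 + 0.3037 + 1.0899 + 1.1660 + 2.2765 + 2.4354 = 7.56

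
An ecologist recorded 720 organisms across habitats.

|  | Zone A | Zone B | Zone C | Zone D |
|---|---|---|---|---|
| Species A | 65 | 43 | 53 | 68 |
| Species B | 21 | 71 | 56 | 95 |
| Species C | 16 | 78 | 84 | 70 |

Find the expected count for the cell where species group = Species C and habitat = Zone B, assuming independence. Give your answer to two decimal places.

Row total (Species C) = 248; column total (Zone B) = 192; grand total N = 720.
Expected count = (row total × column total) / N = 248 × 192 / 720 = 66.13.

66.13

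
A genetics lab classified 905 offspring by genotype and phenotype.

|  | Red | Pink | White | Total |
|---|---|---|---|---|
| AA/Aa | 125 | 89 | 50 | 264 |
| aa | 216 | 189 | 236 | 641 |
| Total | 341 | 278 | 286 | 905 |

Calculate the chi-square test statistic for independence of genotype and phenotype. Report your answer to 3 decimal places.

Grand total N = 905.
Expected counts (row total × column total / N):
  AA/Aa, Red: 264×341/905 = 99.4740
  AA/Aa, Pink: 264×278/905 = 81.0961
  AA/Aa, White: 264×286/905 = 83.4298
  aa, Red: 641×341/905 = 241.5260
  aa, Pink: 641×278/905 = 196.9039
  aa, White: 641×286/905 = 202.5702
Contributions (O − E)²/E:
  (125 − 99.4740)²/99.4740 = 6.5502
  (89 − 81.0961)²/81.0961 = 0.7703
  (50 − 83.4298)²/83.4298 = 13.3951
  (216 − 241.5260)²/241.5260 = 2.6977
  (189 − 196.9039)²/196.9039 = 0.3173
  (236 − 202.5702)²/202.5702 = 5.5169
χ² = 6.5502 + 0.7703 + 13.3951 + 2.6977 + 0.3173 + 5.5169 = 29.248

29.248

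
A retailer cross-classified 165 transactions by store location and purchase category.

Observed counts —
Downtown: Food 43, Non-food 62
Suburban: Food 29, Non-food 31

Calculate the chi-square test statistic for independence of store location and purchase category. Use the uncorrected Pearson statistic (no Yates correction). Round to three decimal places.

0.846

Row totals: 105, 60. Column totals: 72, 93. Grand total N = 165.
Expected counts (row total × column total / N):
  Downtown, Food: 105×72/165 = 45.8182
  Downtown, Non-food: 105×93/165 = 59.1818
  Suburban, Food: 60×72/165 = 26.1818
  Suburban, Non-food: 60×93/165 = 33.8182
Contributions (O − E)²/E:
  (43 − 45.8182)²/45.8182 = 0.1733
  (62 − 59.1818)²/59.1818 = 0.1342
  (29 − 26.1818)²/26.1818 = 0.3034
  (31 − 33.8182)²/33.8182 = 0.2349
χ² = 0.1733 + 0.1342 + 0.3034 + 0.2349 = 0.846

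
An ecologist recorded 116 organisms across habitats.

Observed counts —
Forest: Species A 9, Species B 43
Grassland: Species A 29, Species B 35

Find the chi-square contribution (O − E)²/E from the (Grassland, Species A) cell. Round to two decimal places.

Row total (Grassland) = 64; column total (Species A) = 38; N = 116.
Expected count E = 64 × 38 / 116 = 20.966.
Contribution = (O − E)²/E = (29 − 20.966)² / 20.966 = 3.08.

3.08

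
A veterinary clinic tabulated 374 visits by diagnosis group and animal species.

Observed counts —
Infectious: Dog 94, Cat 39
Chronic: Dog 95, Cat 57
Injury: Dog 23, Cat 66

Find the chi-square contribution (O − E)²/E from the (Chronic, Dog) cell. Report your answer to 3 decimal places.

0.907

Row total (Chronic) = 152; column total (Dog) = 212; N = 374.
Expected count E = 152 × 212 / 374 = 86.1604.
Contribution = (O − E)²/E = (95 − 86.1604)² / 86.1604 = 0.907.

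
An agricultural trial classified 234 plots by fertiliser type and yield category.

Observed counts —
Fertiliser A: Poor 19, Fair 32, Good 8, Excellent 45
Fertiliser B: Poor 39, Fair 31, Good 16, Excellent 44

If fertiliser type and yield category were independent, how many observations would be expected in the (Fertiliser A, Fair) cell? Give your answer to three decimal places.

28.000

Row total (Fertiliser A) = 104; column total (Fair) = 63; grand total N = 234.
Expected count = (row total × column total) / N = 104 × 63 / 234 = 28.000.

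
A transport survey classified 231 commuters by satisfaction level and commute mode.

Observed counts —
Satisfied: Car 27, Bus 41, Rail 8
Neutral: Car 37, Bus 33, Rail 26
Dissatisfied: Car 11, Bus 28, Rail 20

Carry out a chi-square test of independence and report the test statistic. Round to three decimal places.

Row totals: 76, 96, 59. Column totals: 75, 102, 54. Grand total N = 231.
Expected counts (row total × column total / N):
  Satisfied, Car: 76×75/231 = 24.6753
  Satisfied, Bus: 76×102/231 = 33.5584
  Satisfied, Rail: 76×54/231 = 17.7662
  Neutral, Car: 96×75/231 = 31.1688
  Neutral, Bus: 96×102/231 = 42.3896
  Neutral, Rail: 96×54/231 = 22.4416
  Dissatisfied, Car: 59×75/231 = 19.1558
  Dissatisfied, Bus: 59×102/231 = 26.0519
  Dissatisfied, Rail: 59×54/231 = 13.7922
Contributions (O − E)²/E:
  (27 − 24.6753)²/24.6753 = 0.2190
  (41 − 33.5584)²/33.5584 = 1.6502
  (8 − 17.7662)²/17.7662 = 5.3685
  (37 − 31.1688)²/31.1688 = 1.0909
  (33 − 42.3896)²/42.3896 = 2.0799
  (26 − 22.4416)²/22.4416 = 0.5642
  (11 − 19.1558)²/19.1558 = 3.4724
  (28 − 26.0519)²/26.0519 = 0.1457
  (20 − 13.7922)²/13.7922 = 2.7941
χ² = 0.2190 + 1.6502 + 5.3685 + 1.0909 + 2.0799 + 0.5642 + 3.4724 + 0.1457 + 2.7941 = 17.385

17.385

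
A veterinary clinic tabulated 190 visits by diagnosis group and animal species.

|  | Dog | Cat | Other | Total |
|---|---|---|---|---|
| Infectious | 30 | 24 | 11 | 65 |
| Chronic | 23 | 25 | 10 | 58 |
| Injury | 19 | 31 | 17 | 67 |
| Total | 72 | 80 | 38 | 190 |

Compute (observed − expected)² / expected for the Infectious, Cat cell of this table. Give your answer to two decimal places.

Row total (Infectious) = 65; column total (Cat) = 80; N = 190.
Expected count E = 65 × 80 / 190 = 27.3684.
Contribution = (O − E)²/E = (24 − 27.3684)² / 27.3684 = 0.41.

0.41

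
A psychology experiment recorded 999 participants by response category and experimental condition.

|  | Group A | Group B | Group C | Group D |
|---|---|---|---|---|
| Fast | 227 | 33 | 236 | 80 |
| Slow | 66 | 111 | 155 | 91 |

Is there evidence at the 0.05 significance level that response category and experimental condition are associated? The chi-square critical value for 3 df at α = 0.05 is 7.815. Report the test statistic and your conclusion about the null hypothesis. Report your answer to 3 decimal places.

Row totals: 576, 423. Column totals: 293, 144, 391, 171. Grand total N = 999.
Expected counts (row total × column total / N):
  Fast, Group A: 576×293/999 = 168.9369
  Fast, Group B: 576×144/999 = 83.0270
  Fast, Group C: 576×391/999 = 225.4414
  Fast, Group D: 576×171/999 = 98.5946
  Slow, Group A: 423×293/999 = 124.0631
  Slow, Group B: 423×144/999 = 60.9730
  Slow, Group C: 423×391/999 = 165.5586
  Slow, Group D: 423×171/999 = 72.4054
Contributions (O − E)²/E:
  (227 − 168.9369)²/168.9369 = 19.9561
  (33 − 83.0270)²/83.0270 = 30.1432
  (236 − 225.4414)²/225.4414 = 0.4945
  (80 − 98.5946)²/98.5946 = 3.5069
  (66 − 124.0631)²/124.0631 = 27.1743
  (111 − 60.9730)²/60.9730 = 41.0460
  (155 − 165.5586)²/165.5586 = 0.6734
  (91 − 72.4054)²/72.4054 = 4.7753
χ² = 19.9561 + 30.1432 + 0.4945 + 3.5069 + 27.1743 + 41.0460 + 0.6734 + 4.7753 = 127.770
df = (2−1)(4−1) = 3. Since 127.770 > 7.815, reject the null hypothesis of independence at α = 0.05.

127.770; reject H₀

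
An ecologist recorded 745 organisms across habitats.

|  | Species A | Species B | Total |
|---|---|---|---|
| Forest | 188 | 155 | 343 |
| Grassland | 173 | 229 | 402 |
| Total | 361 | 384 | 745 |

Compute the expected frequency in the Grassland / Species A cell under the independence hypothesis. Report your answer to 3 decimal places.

194.795

Row total (Grassland) = 402; column total (Species A) = 361; grand total N = 745.
Expected count = (row total × column total) / N = 402 × 361 / 745 = 194.795.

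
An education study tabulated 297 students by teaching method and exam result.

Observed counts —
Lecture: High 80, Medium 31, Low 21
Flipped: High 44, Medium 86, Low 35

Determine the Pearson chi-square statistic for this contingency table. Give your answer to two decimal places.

36.59

Row totals: 132, 165. Column totals: 124, 117, 56. Grand total N = 297.
Expected counts (row total × column total / N):
  Lecture, High: 132×124/297 = 55.111
  Lecture, Medium: 132×117/297 = 52.000
  Lecture, Low: 132×56/297 = 24.889
  Flipped, High: 165×124/297 = 68.889
  Flipped, Medium: 165×117/297 = 65.000
  Flipped, Low: 165×56/297 = 31.111
Contributions (O − E)²/E:
  (80 − 55.111)²/55.111 = 11.2403
  (31 − 52.000)²/52.000 = 8.4808
  (21 − 24.889)²/24.889 = 0.6077
  (44 − 68.889)²/68.889 = 8.9922
  (86 − 65.000)²/65.000 = 6.7846
  (35 − 31.111)²/31.111 = 0.4861
χ² = 11.2403 + 8.4808 + 0.6077 + 8.9922 + 6.7846 + 0.4861 = 36.59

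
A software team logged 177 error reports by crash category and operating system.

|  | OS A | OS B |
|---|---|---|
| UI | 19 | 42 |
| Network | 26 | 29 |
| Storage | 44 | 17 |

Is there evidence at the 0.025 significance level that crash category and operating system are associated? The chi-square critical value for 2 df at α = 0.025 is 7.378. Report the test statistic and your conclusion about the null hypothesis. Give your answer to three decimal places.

20.782; reject H₀

Row totals: 61, 55, 61. Column totals: 89, 88. Grand total N = 177.
Expected counts (row total × column total / N):
  UI, OS A: 61×89/177 = 30.6723
  UI, OS B: 61×88/177 = 30.3277
  Network, OS A: 55×89/177 = 27.6554
  Network, OS B: 55×88/177 = 27.3446
  Storage, OS A: 61×89/177 = 30.6723
  Storage, OS B: 61×88/177 = 30.3277
Contributions (O − E)²/E:
  (19 − 30.6723)²/30.6723 = 4.4419
  (42 − 30.3277)²/30.3277 = 4.4923
  (26 − 27.6554)²/27.6554 = 0.0991
  (29 − 27.3446)²/27.3446 = 0.1002
  (44 − 30.6723)²/30.6723 = 5.7911
  (17 − 30.3277)²/30.3277 = 5.8569
χ² = 4.4419 + 4.4923 + 0.0991 + 0.1002 + 5.7911 + 5.8569 = 20.782
df = (3−1)(2−1) = 2. Since 20.782 > 7.378, reject the null hypothesis of independence at α = 0.025.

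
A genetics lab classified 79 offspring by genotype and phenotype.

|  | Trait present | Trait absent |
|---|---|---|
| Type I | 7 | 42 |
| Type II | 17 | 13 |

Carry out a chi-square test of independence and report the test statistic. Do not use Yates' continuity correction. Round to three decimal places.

15.802

Row totals: 49, 30. Column totals: 24, 55. Grand total N = 79.
Expected counts (row total × column total / N):
  Type I, Trait present: 49×24/79 = 14.8861
  Type I, Trait absent: 49×55/79 = 34.1139
  Type II, Trait present: 30×24/79 = 9.1139
  Type II, Trait absent: 30×55/79 = 20.8861
Contributions (O − E)²/E:
  (7 − 14.8861)²/14.8861 = 4.1778
  (42 − 34.1139)²/34.1139 = 1.8230
  (17 − 9.1139)²/9.1139 = 6.8237
  (13 − 20.8861)²/20.8861 = 2.9776
χ² = 4.1778 + 1.8230 + 6.8237 + 2.9776 = 15.802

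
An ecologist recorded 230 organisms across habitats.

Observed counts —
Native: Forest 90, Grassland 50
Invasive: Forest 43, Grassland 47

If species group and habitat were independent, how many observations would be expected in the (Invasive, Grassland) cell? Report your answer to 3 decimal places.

37.957

Row total (Invasive) = 90; column total (Grassland) = 97; grand total N = 230.
Expected count = (row total × column total) / N = 90 × 97 / 230 = 37.957.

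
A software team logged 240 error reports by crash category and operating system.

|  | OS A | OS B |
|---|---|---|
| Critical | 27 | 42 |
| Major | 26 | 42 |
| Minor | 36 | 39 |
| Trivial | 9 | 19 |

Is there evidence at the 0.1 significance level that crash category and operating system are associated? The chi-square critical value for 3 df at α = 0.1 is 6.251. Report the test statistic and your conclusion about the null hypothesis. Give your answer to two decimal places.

Row totals: 69, 68, 75, 28. Column totals: 98, 142. Grand total N = 240.
Expected counts (row total × column total / N):
  Critical, OS A: 69×98/240 = 28.175
  Critical, OS B: 69×142/240 = 40.825
  Major, OS A: 68×98/240 = 27.767
  Major, OS B: 68×142/240 = 40.233
  Minor, OS A: 75×98/240 = 30.625
  Minor, OS B: 75×142/240 = 44.375
  Trivial, OS A: 28×98/240 = 11.433
  Trivial, OS B: 28×142/240 = 16.567
Contributions (O − E)²/E:
  (27 − 28.175)²/28.175 = 0.0490
  (42 − 40.825)²/40.825 = 0.0338
  (26 − 27.767)²/27.767 = 0.1124
  (42 − 40.233)²/40.233 = 0.0776
  (36 − 30.625)²/30.625 = 0.9434
  (39 − 44.375)²/44.375 = 0.6511
  (9 − 11.433)²/11.433 = 0.5178
  (19 − 16.567)²/16.567 = 0.3573
χ² = 0.0490 + 0.0338 + 0.1124 + 0.0776 + 0.9434 + 0.6511 + 0.5178 + 0.3573 = 2.74
df = (4−1)(2−1) = 3. Since 2.74 < 6.251, fail to reject the null hypothesis of independence at α = 0.1.

2.74; fail to reject H₀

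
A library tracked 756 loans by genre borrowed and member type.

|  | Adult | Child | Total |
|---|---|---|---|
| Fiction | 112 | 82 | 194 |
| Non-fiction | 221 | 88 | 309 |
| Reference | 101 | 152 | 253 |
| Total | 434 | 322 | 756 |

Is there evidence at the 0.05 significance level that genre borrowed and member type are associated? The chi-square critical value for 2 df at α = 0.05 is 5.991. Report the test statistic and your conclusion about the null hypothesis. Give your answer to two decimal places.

56.82; reject H₀

Grand total N = 756.
Expected counts (row total × column total / N):
  Fiction, Adult: 194×434/756 = 111.370
  Fiction, Child: 194×322/756 = 82.630
  Non-fiction, Adult: 309×434/756 = 177.389
  Non-fiction, Child: 309×322/756 = 131.611
  Reference, Adult: 253×434/756 = 145.241
  Reference, Child: 253×322/756 = 107.759
Contributions (O − E)²/E:
  (112 − 111.370)²/111.370 = 0.0036
  (82 − 82.630)²/82.630 = 0.0048
  (221 − 177.389)²/177.389 = 10.7217
  (88 − 131.611)²/131.611 = 14.4511
  (101 − 145.241)²/145.241 = 13.4760
  (152 − 107.759)²/107.759 = 18.1634
χ² = 0.0036 + 0.0048 + 10.7217 + 14.4511 + 13.4760 + 18.1634 = 56.82
df = (3−1)(2−1) = 2. Since 56.82 > 5.991, reject the null hypothesis of independence at α = 0.05.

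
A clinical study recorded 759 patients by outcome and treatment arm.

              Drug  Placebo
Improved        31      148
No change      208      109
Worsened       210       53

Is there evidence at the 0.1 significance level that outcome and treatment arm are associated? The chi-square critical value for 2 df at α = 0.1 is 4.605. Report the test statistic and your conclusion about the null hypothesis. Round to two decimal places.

Row totals: 179, 317, 263. Column totals: 449, 310. Grand total N = 759.
Expected counts (row total × column total / N):
  Improved, Drug: 179×449/759 = 105.891
  Improved, Placebo: 179×310/759 = 73.109
  No change, Drug: 317×449/759 = 187.527
  No change, Placebo: 317×310/759 = 129.473
  Worsened, Drug: 263×449/759 = 155.582
  Worsened, Placebo: 263×310/759 = 107.418
Contributions (O − E)²/E:
  (31 − 105.891)²/105.891 = 52.9664
  (148 − 73.109)²/73.109 = 76.7164
  (208 − 187.527)²/187.527 = 2.2351
  (109 − 129.473)²/129.473 = 3.2373
  (210 − 155.582)²/155.582 = 19.0338
  (53 − 107.418)²/107.418 = 27.5682
χ² = 52.9664 + 76.7164 + 2.2351 + 3.2373 + 19.0338 + 27.5682 = 181.76
df = (3−1)(2−1) = 2. Since 181.76 > 4.605, reject the null hypothesis of independence at α = 0.1.

181.76; reject H₀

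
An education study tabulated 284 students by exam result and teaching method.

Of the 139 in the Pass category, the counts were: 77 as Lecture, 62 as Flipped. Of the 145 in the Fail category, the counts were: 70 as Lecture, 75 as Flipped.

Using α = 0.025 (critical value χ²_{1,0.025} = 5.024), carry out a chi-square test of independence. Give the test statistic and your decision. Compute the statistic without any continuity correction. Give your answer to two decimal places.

1.44; fail to reject H₀

Row totals: 139, 145. Column totals: 147, 137. Grand total N = 284.
Expected counts (row total × column total / N):
  Pass, Lecture: 139×147/284 = 71.947
  Pass, Flipped: 139×137/284 = 67.053
  Fail, Lecture: 145×147/284 = 75.053
  Fail, Flipped: 145×137/284 = 69.947
Contributions (O − E)²/E:
  (77 − 71.947)²/71.947 = 0.3549
  (62 − 67.053)²/67.053 = 0.3808
  (70 − 75.053)²/75.053 = 0.3402
  (75 − 69.947)²/69.947 = 0.3650
χ² = 0.3549 + 0.3808 + 0.3402 + 0.3650 = 1.44
df = (2−1)(2−1) = 1. Since 1.44 < 5.024, fail to reject the null hypothesis of independence at α = 0.025.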